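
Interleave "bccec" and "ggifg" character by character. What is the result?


Interleaving "bccec" and "ggifg":
  Position 0: 'b' from first, 'g' from second => "bg"
  Position 1: 'c' from first, 'g' from second => "cg"
  Position 2: 'c' from first, 'i' from second => "ci"
  Position 3: 'e' from first, 'f' from second => "ef"
  Position 4: 'c' from first, 'g' from second => "cg"
Result: bgcgciefcg

bgcgciefcg


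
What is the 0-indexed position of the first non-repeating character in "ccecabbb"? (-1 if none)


Input: ccecabbb
Character frequencies:
  'a': 1
  'b': 3
  'c': 3
  'e': 1
Scanning left to right for freq == 1:
  Position 0 ('c'): freq=3, skip
  Position 1 ('c'): freq=3, skip
  Position 2 ('e'): unique! => answer = 2

2


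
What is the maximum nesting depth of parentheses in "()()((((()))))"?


Input: "()()((((()))))"
Tracking depth:
  Position 0 '(': depth becomes 1
  Position 1 ')': depth becomes 0
  Position 2 '(': depth becomes 1
  Position 3 ')': depth becomes 0
  Position 4 '(': depth becomes 1
  Position 5 '(': depth becomes 2
  Position 6 '(': depth becomes 3
  Position 7 '(': depth becomes 4
  Position 8 '(': depth becomes 5
  Position 9 ')': depth becomes 4
  Position 10 ')': depth becomes 3
  Position 11 ')': depth becomes 2
  Position 12 ')': depth becomes 1
  Position 13 ')': depth becomes 0
Maximum depth reached: 5

5


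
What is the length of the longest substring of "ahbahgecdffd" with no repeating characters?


Input: "ahbahgecdffd"
Sliding window (track last position of each char):
  Position 0 ('a'): window [0,0] length 1 -- new best
  Position 1 ('h'): window [0,1] length 2 -- new best
  Position 2 ('b'): window [0,2] length 3 -- new best
  Position 3 ('a'): repeat (last at 0), move window start to 1
  Position 3 ('a'): window [1,3] length 3
  Position 4 ('h'): repeat (last at 1), move window start to 2
  Position 4 ('h'): window [2,4] length 3
  Position 5 ('g'): window [2,5] length 4 -- new best
  Position 6 ('e'): window [2,6] length 5 -- new best
  Position 7 ('c'): window [2,7] length 6 -- new best
  Position 8 ('d'): window [2,8] length 7 -- new best
  Position 9 ('f'): window [2,9] length 8 -- new best
  Position 10 ('f'): repeat (last at 9), move window start to 10
  Position 10 ('f'): window [10,10] length 1
  Position 11 ('d'): window [10,11] length 2
Longest substring with no repeats: "bahgecdf" with length 8

8


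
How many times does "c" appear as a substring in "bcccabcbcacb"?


Searching for "c" in "bcccabcbcacb"
Scanning each position:
  Position 0: "b" => no
  Position 1: "c" => MATCH
  Position 2: "c" => MATCH
  Position 3: "c" => MATCH
  Position 4: "a" => no
  Position 5: "b" => no
  Position 6: "c" => MATCH
  Position 7: "b" => no
  Position 8: "c" => MATCH
  Position 9: "a" => no
  Position 10: "c" => MATCH
  Position 11: "b" => no
Total occurrences: 6

6


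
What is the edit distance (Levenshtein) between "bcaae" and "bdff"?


Computing edit distance: "bcaae" -> "bdff"
DP table:
           b    d    f    f
      0    1    2    3    4
  b   1    0    1    2    3
  c   2    1    1    2    3
  a   3    2    2    2    3
  a   4    3    3    3    3
  e   5    4    4    4    4
Edit distance = dp[5][4] = 4

4


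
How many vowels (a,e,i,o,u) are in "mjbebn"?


Input: mjbebn
Checking each character:
  'm' at position 0: consonant
  'j' at position 1: consonant
  'b' at position 2: consonant
  'e' at position 3: vowel (running total: 1)
  'b' at position 4: consonant
  'n' at position 5: consonant
Total vowels: 1

1


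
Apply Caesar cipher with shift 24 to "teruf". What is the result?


Caesar cipher: shift "teruf" by 24
  't' (pos 19) + 24 = pos 17 = 'r'
  'e' (pos 4) + 24 = pos 2 = 'c'
  'r' (pos 17) + 24 = pos 15 = 'p'
  'u' (pos 20) + 24 = pos 18 = 's'
  'f' (pos 5) + 24 = pos 3 = 'd'
Result: rcpsd

rcpsd


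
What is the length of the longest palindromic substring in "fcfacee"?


Input: "fcfacee"
Checking substrings for palindromes:
  [0:3] "fcf" (len 3) => palindrome
  [5:7] "ee" (len 2) => palindrome
Longest palindromic substring: "fcf" with length 3

3


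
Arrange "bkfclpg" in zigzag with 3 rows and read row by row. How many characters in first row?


Zigzag "bkfclpg" into 3 rows:
Placing characters:
  'b' => row 0
  'k' => row 1
  'f' => row 2
  'c' => row 1
  'l' => row 0
  'p' => row 1
  'g' => row 2
Rows:
  Row 0: "bl"
  Row 1: "kcp"
  Row 2: "fg"
First row length: 2

2


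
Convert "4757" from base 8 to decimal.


Input: "4757" in base 8
Positional expansion:
  Digit '4' (value 4) x 8^3 = 2048
  Digit '7' (value 7) x 8^2 = 448
  Digit '5' (value 5) x 8^1 = 40
  Digit '7' (value 7) x 8^0 = 7
Sum = 2543

2543


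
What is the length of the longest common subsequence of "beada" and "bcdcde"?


LCS of "beada" and "bcdcde"
DP table:
           b    c    d    c    d    e
      0    0    0    0    0    0    0
  b   0    1    1    1    1    1    1
  e   0    1    1    1    1    1    2
  a   0    1    1    1    1    1    2
  d   0    1    1    2    2    2    2
  a   0    1    1    2    2    2    2
LCS length = dp[5][6] = 2

2


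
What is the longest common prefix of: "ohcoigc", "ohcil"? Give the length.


Words: ohcoigc, ohcil
  Position 0: all 'o' => match
  Position 1: all 'h' => match
  Position 2: all 'c' => match
  Position 3: ('o', 'i') => mismatch, stop
LCP = "ohc" (length 3)

3


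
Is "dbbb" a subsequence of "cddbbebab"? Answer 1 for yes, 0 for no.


Check if "dbbb" is a subsequence of "cddbbebab"
Greedy scan:
  Position 0 ('c'): no match needed
  Position 1 ('d'): matches sub[0] = 'd'
  Position 2 ('d'): no match needed
  Position 3 ('b'): matches sub[1] = 'b'
  Position 4 ('b'): matches sub[2] = 'b'
  Position 5 ('e'): no match needed
  Position 6 ('b'): matches sub[3] = 'b'
  Position 7 ('a'): no match needed
  Position 8 ('b'): no match needed
All 4 characters matched => is a subsequence

1


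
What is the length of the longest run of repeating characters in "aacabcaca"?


Input: "aacabcaca"
Scanning for longest run:
  Position 1 ('a'): continues run of 'a', length=2
  Position 2 ('c'): new char, reset run to 1
  Position 3 ('a'): new char, reset run to 1
  Position 4 ('b'): new char, reset run to 1
  Position 5 ('c'): new char, reset run to 1
  Position 6 ('a'): new char, reset run to 1
  Position 7 ('c'): new char, reset run to 1
  Position 8 ('a'): new char, reset run to 1
Longest run: 'a' with length 2

2


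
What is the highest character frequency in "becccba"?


Input: becccba
Character counts:
  'a': 1
  'b': 2
  'c': 3
  'e': 1
Maximum frequency: 3

3


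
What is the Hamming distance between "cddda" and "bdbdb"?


Comparing "cddda" and "bdbdb" position by position:
  Position 0: 'c' vs 'b' => differ
  Position 1: 'd' vs 'd' => same
  Position 2: 'd' vs 'b' => differ
  Position 3: 'd' vs 'd' => same
  Position 4: 'a' vs 'b' => differ
Total differences (Hamming distance): 3

3


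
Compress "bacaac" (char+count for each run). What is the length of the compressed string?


Input: bacaac
Runs:
  'b' x 1 => "b1"
  'a' x 1 => "a1"
  'c' x 1 => "c1"
  'a' x 2 => "a2"
  'c' x 1 => "c1"
Compressed: "b1a1c1a2c1"
Compressed length: 10

10


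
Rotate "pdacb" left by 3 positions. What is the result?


Input: "pdacb", rotate left by 3
First 3 characters: "pda"
Remaining characters: "cb"
Concatenate remaining + first: "cb" + "pda" = "cbpda"

cbpda


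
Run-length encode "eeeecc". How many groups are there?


Input: eeeecc
Scanning for consecutive runs:
  Group 1: 'e' x 4 (positions 0-3)
  Group 2: 'c' x 2 (positions 4-5)
Total groups: 2

2


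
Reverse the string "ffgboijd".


Input: ffgboijd
Reading characters right to left:
  Position 7: 'd'
  Position 6: 'j'
  Position 5: 'i'
  Position 4: 'o'
  Position 3: 'b'
  Position 2: 'g'
  Position 1: 'f'
  Position 0: 'f'
Reversed: djiobgff

djiobgff


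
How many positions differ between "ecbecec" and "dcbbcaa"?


Comparing "ecbecec" and "dcbbcaa" position by position:
  Position 0: 'e' vs 'd' => DIFFER
  Position 1: 'c' vs 'c' => same
  Position 2: 'b' vs 'b' => same
  Position 3: 'e' vs 'b' => DIFFER
  Position 4: 'c' vs 'c' => same
  Position 5: 'e' vs 'a' => DIFFER
  Position 6: 'c' vs 'a' => DIFFER
Positions that differ: 4

4


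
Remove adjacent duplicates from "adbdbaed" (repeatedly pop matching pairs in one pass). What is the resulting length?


Input: adbdbaed
Stack-based adjacent duplicate removal:
  Read 'a': push. Stack: a
  Read 'd': push. Stack: ad
  Read 'b': push. Stack: adb
  Read 'd': push. Stack: adbd
  Read 'b': push. Stack: adbdb
  Read 'a': push. Stack: adbdba
  Read 'e': push. Stack: adbdbae
  Read 'd': push. Stack: adbdbaed
Final stack: "adbdbaed" (length 8)

8


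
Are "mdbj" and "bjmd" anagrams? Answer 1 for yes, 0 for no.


Strings: "mdbj", "bjmd"
Sorted first:  bdjm
Sorted second: bdjm
Sorted forms match => anagrams

1


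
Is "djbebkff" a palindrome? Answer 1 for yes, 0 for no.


Input: djbebkff
Reversed: ffkbebjd
  Compare pos 0 ('d') with pos 7 ('f'): MISMATCH
  Compare pos 1 ('j') with pos 6 ('f'): MISMATCH
  Compare pos 2 ('b') with pos 5 ('k'): MISMATCH
  Compare pos 3 ('e') with pos 4 ('b'): MISMATCH
Result: not a palindrome

0


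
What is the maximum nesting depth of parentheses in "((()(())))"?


Input: "((()(())))"
Tracking depth:
  Position 0 '(': depth becomes 1
  Position 1 '(': depth becomes 2
  Position 2 '(': depth becomes 3
  Position 3 ')': depth becomes 2
  Position 4 '(': depth becomes 3
  Position 5 '(': depth becomes 4
  Position 6 ')': depth becomes 3
  Position 7 ')': depth becomes 2
  Position 8 ')': depth becomes 1
  Position 9 ')': depth becomes 0
Maximum depth reached: 4

4


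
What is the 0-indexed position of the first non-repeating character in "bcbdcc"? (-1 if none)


Input: bcbdcc
Character frequencies:
  'b': 2
  'c': 3
  'd': 1
Scanning left to right for freq == 1:
  Position 0 ('b'): freq=2, skip
  Position 1 ('c'): freq=3, skip
  Position 2 ('b'): freq=2, skip
  Position 3 ('d'): unique! => answer = 3

3


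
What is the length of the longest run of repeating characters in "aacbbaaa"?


Input: "aacbbaaa"
Scanning for longest run:
  Position 1 ('a'): continues run of 'a', length=2
  Position 2 ('c'): new char, reset run to 1
  Position 3 ('b'): new char, reset run to 1
  Position 4 ('b'): continues run of 'b', length=2
  Position 5 ('a'): new char, reset run to 1
  Position 6 ('a'): continues run of 'a', length=2
  Position 7 ('a'): continues run of 'a', length=3
Longest run: 'a' with length 3

3


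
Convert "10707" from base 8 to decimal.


Input: "10707" in base 8
Positional expansion:
  Digit '1' (value 1) x 8^4 = 4096
  Digit '0' (value 0) x 8^3 = 0
  Digit '7' (value 7) x 8^2 = 448
  Digit '0' (value 0) x 8^1 = 0
  Digit '7' (value 7) x 8^0 = 7
Sum = 4551

4551


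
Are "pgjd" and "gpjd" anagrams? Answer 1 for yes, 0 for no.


Strings: "pgjd", "gpjd"
Sorted first:  dgjp
Sorted second: dgjp
Sorted forms match => anagrams

1


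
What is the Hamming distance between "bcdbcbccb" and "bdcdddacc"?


Comparing "bcdbcbccb" and "bdcdddacc" position by position:
  Position 0: 'b' vs 'b' => same
  Position 1: 'c' vs 'd' => differ
  Position 2: 'd' vs 'c' => differ
  Position 3: 'b' vs 'd' => differ
  Position 4: 'c' vs 'd' => differ
  Position 5: 'b' vs 'd' => differ
  Position 6: 'c' vs 'a' => differ
  Position 7: 'c' vs 'c' => same
  Position 8: 'b' vs 'c' => differ
Total differences (Hamming distance): 7

7


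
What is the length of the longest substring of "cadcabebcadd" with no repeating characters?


Input: "cadcabebcadd"
Sliding window (track last position of each char):
  Position 0 ('c'): window [0,0] length 1 -- new best
  Position 1 ('a'): window [0,1] length 2 -- new best
  Position 2 ('d'): window [0,2] length 3 -- new best
  Position 3 ('c'): repeat (last at 0), move window start to 1
  Position 3 ('c'): window [1,3] length 3
  Position 4 ('a'): repeat (last at 1), move window start to 2
  Position 4 ('a'): window [2,4] length 3
  Position 5 ('b'): window [2,5] length 4 -- new best
  Position 6 ('e'): window [2,6] length 5 -- new best
  Position 7 ('b'): repeat (last at 5), move window start to 6
  Position 7 ('b'): window [6,7] length 2
  Position 8 ('c'): window [6,8] length 3
  Position 9 ('a'): window [6,9] length 4
  Position 10 ('d'): window [6,10] length 5
  Position 11 ('d'): repeat (last at 10), move window start to 11
  Position 11 ('d'): window [11,11] length 1
Longest substring with no repeats: "dcabe" with length 5

5


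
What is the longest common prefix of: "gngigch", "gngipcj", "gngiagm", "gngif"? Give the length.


Words: gngigch, gngipcj, gngiagm, gngif
  Position 0: all 'g' => match
  Position 1: all 'n' => match
  Position 2: all 'g' => match
  Position 3: all 'i' => match
  Position 4: ('g', 'p', 'a', 'f') => mismatch, stop
LCP = "gngi" (length 4)

4


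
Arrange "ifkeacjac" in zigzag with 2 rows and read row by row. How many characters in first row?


Zigzag "ifkeacjac" into 2 rows:
Placing characters:
  'i' => row 0
  'f' => row 1
  'k' => row 0
  'e' => row 1
  'a' => row 0
  'c' => row 1
  'j' => row 0
  'a' => row 1
  'c' => row 0
Rows:
  Row 0: "ikajc"
  Row 1: "feca"
First row length: 5

5


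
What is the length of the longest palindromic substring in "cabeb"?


Input: "cabeb"
Checking substrings for palindromes:
  [2:5] "beb" (len 3) => palindrome
Longest palindromic substring: "beb" with length 3

3


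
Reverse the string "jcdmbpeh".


Input: jcdmbpeh
Reading characters right to left:
  Position 7: 'h'
  Position 6: 'e'
  Position 5: 'p'
  Position 4: 'b'
  Position 3: 'm'
  Position 2: 'd'
  Position 1: 'c'
  Position 0: 'j'
Reversed: hepbmdcj

hepbmdcj


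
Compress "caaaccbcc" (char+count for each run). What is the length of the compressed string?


Input: caaaccbcc
Runs:
  'c' x 1 => "c1"
  'a' x 3 => "a3"
  'c' x 2 => "c2"
  'b' x 1 => "b1"
  'c' x 2 => "c2"
Compressed: "c1a3c2b1c2"
Compressed length: 10

10


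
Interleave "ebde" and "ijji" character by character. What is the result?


Interleaving "ebde" and "ijji":
  Position 0: 'e' from first, 'i' from second => "ei"
  Position 1: 'b' from first, 'j' from second => "bj"
  Position 2: 'd' from first, 'j' from second => "dj"
  Position 3: 'e' from first, 'i' from second => "ei"
Result: eibjdjei

eibjdjei


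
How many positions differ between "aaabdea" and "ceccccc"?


Comparing "aaabdea" and "ceccccc" position by position:
  Position 0: 'a' vs 'c' => DIFFER
  Position 1: 'a' vs 'e' => DIFFER
  Position 2: 'a' vs 'c' => DIFFER
  Position 3: 'b' vs 'c' => DIFFER
  Position 4: 'd' vs 'c' => DIFFER
  Position 5: 'e' vs 'c' => DIFFER
  Position 6: 'a' vs 'c' => DIFFER
Positions that differ: 7

7


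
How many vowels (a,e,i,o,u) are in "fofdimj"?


Input: fofdimj
Checking each character:
  'f' at position 0: consonant
  'o' at position 1: vowel (running total: 1)
  'f' at position 2: consonant
  'd' at position 3: consonant
  'i' at position 4: vowel (running total: 2)
  'm' at position 5: consonant
  'j' at position 6: consonant
Total vowels: 2

2


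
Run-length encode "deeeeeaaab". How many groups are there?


Input: deeeeeaaab
Scanning for consecutive runs:
  Group 1: 'd' x 1 (positions 0-0)
  Group 2: 'e' x 5 (positions 1-5)
  Group 3: 'a' x 3 (positions 6-8)
  Group 4: 'b' x 1 (positions 9-9)
Total groups: 4

4


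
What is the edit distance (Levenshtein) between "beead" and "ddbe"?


Computing edit distance: "beead" -> "ddbe"
DP table:
           d    d    b    e
      0    1    2    3    4
  b   1    1    2    2    3
  e   2    2    2    3    2
  e   3    3    3    3    3
  a   4    4    4    4    4
  d   5    4    4    5    5
Edit distance = dp[5][4] = 5

5


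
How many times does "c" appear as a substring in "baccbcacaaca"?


Searching for "c" in "baccbcacaaca"
Scanning each position:
  Position 0: "b" => no
  Position 1: "a" => no
  Position 2: "c" => MATCH
  Position 3: "c" => MATCH
  Position 4: "b" => no
  Position 5: "c" => MATCH
  Position 6: "a" => no
  Position 7: "c" => MATCH
  Position 8: "a" => no
  Position 9: "a" => no
  Position 10: "c" => MATCH
  Position 11: "a" => no
Total occurrences: 5

5


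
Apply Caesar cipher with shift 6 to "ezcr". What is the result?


Caesar cipher: shift "ezcr" by 6
  'e' (pos 4) + 6 = pos 10 = 'k'
  'z' (pos 25) + 6 = pos 5 = 'f'
  'c' (pos 2) + 6 = pos 8 = 'i'
  'r' (pos 17) + 6 = pos 23 = 'x'
Result: kfix

kfix


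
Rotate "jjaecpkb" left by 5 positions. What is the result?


Input: "jjaecpkb", rotate left by 5
First 5 characters: "jjaec"
Remaining characters: "pkb"
Concatenate remaining + first: "pkb" + "jjaec" = "pkbjjaec"

pkbjjaec


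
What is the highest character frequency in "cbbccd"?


Input: cbbccd
Character counts:
  'b': 2
  'c': 3
  'd': 1
Maximum frequency: 3

3


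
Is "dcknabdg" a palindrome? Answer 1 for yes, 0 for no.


Input: dcknabdg
Reversed: gdbankcd
  Compare pos 0 ('d') with pos 7 ('g'): MISMATCH
  Compare pos 1 ('c') with pos 6 ('d'): MISMATCH
  Compare pos 2 ('k') with pos 5 ('b'): MISMATCH
  Compare pos 3 ('n') with pos 4 ('a'): MISMATCH
Result: not a palindrome

0


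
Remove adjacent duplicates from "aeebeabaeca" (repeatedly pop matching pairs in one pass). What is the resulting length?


Input: aeebeabaeca
Stack-based adjacent duplicate removal:
  Read 'a': push. Stack: a
  Read 'e': push. Stack: ae
  Read 'e': matches stack top 'e' => pop. Stack: a
  Read 'b': push. Stack: ab
  Read 'e': push. Stack: abe
  Read 'a': push. Stack: abea
  Read 'b': push. Stack: abeab
  Read 'a': push. Stack: abeaba
  Read 'e': push. Stack: abeabae
  Read 'c': push. Stack: abeabaec
  Read 'a': push. Stack: abeabaeca
Final stack: "abeabaeca" (length 9)

9


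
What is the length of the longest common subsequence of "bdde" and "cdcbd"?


LCS of "bdde" and "cdcbd"
DP table:
           c    d    c    b    d
      0    0    0    0    0    0
  b   0    0    0    0    1    1
  d   0    0    1    1    1    2
  d   0    0    1    1    1    2
  e   0    0    1    1    1    2
LCS length = dp[4][5] = 2

2


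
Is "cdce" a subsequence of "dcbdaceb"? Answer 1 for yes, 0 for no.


Check if "cdce" is a subsequence of "dcbdaceb"
Greedy scan:
  Position 0 ('d'): no match needed
  Position 1 ('c'): matches sub[0] = 'c'
  Position 2 ('b'): no match needed
  Position 3 ('d'): matches sub[1] = 'd'
  Position 4 ('a'): no match needed
  Position 5 ('c'): matches sub[2] = 'c'
  Position 6 ('e'): matches sub[3] = 'e'
  Position 7 ('b'): no match needed
All 4 characters matched => is a subsequence

1


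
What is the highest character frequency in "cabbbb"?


Input: cabbbb
Character counts:
  'a': 1
  'b': 4
  'c': 1
Maximum frequency: 4

4


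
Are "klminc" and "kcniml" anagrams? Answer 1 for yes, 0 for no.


Strings: "klminc", "kcniml"
Sorted first:  ciklmn
Sorted second: ciklmn
Sorted forms match => anagrams

1


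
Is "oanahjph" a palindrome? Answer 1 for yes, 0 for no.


Input: oanahjph
Reversed: hpjhanao
  Compare pos 0 ('o') with pos 7 ('h'): MISMATCH
  Compare pos 1 ('a') with pos 6 ('p'): MISMATCH
  Compare pos 2 ('n') with pos 5 ('j'): MISMATCH
  Compare pos 3 ('a') with pos 4 ('h'): MISMATCH
Result: not a palindrome

0


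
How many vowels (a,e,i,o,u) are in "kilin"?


Input: kilin
Checking each character:
  'k' at position 0: consonant
  'i' at position 1: vowel (running total: 1)
  'l' at position 2: consonant
  'i' at position 3: vowel (running total: 2)
  'n' at position 4: consonant
Total vowels: 2

2


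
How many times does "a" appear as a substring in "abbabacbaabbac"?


Searching for "a" in "abbabacbaabbac"
Scanning each position:
  Position 0: "a" => MATCH
  Position 1: "b" => no
  Position 2: "b" => no
  Position 3: "a" => MATCH
  Position 4: "b" => no
  Position 5: "a" => MATCH
  Position 6: "c" => no
  Position 7: "b" => no
  Position 8: "a" => MATCH
  Position 9: "a" => MATCH
  Position 10: "b" => no
  Position 11: "b" => no
  Position 12: "a" => MATCH
  Position 13: "c" => no
Total occurrences: 6

6


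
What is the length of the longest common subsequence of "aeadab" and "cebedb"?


LCS of "aeadab" and "cebedb"
DP table:
           c    e    b    e    d    b
      0    0    0    0    0    0    0
  a   0    0    0    0    0    0    0
  e   0    0    1    1    1    1    1
  a   0    0    1    1    1    1    1
  d   0    0    1    1    1    2    2
  a   0    0    1    1    1    2    2
  b   0    0    1    2    2    2    3
LCS length = dp[6][6] = 3

3


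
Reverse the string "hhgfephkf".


Input: hhgfephkf
Reading characters right to left:
  Position 8: 'f'
  Position 7: 'k'
  Position 6: 'h'
  Position 5: 'p'
  Position 4: 'e'
  Position 3: 'f'
  Position 2: 'g'
  Position 1: 'h'
  Position 0: 'h'
Reversed: fkhpefghh

fkhpefghh


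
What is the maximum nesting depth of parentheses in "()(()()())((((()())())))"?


Input: "()(()()())((((()())())))"
Tracking depth:
  Position 0 '(': depth becomes 1
  Position 1 ')': depth becomes 0
  Position 2 '(': depth becomes 1
  Position 3 '(': depth becomes 2
  Position 4 ')': depth becomes 1
  Position 5 '(': depth becomes 2
  Position 6 ')': depth becomes 1
  Position 7 '(': depth becomes 2
  Position 8 ')': depth becomes 1
  Position 9 ')': depth becomes 0
  Position 10 '(': depth becomes 1
  Position 11 '(': depth becomes 2
  Position 12 '(': depth becomes 3
  Position 13 '(': depth becomes 4
  Position 14 '(': depth becomes 5
  Position 15 ')': depth becomes 4
  Position 16 '(': depth becomes 5
  Position 17 ')': depth becomes 4
  Position 18 ')': depth becomes 3
  Position 19 '(': depth becomes 4
  Position 20 ')': depth becomes 3
  Position 21 ')': depth becomes 2
  Position 22 ')': depth becomes 1
  Position 23 ')': depth becomes 0
Maximum depth reached: 5

5


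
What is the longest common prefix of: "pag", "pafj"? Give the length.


Words: pag, pafj
  Position 0: all 'p' => match
  Position 1: all 'a' => match
  Position 2: ('g', 'f') => mismatch, stop
LCP = "pa" (length 2)

2


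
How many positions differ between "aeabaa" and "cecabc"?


Comparing "aeabaa" and "cecabc" position by position:
  Position 0: 'a' vs 'c' => DIFFER
  Position 1: 'e' vs 'e' => same
  Position 2: 'a' vs 'c' => DIFFER
  Position 3: 'b' vs 'a' => DIFFER
  Position 4: 'a' vs 'b' => DIFFER
  Position 5: 'a' vs 'c' => DIFFER
Positions that differ: 5

5


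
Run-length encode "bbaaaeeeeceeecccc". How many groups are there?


Input: bbaaaeeeeceeecccc
Scanning for consecutive runs:
  Group 1: 'b' x 2 (positions 0-1)
  Group 2: 'a' x 3 (positions 2-4)
  Group 3: 'e' x 4 (positions 5-8)
  Group 4: 'c' x 1 (positions 9-9)
  Group 5: 'e' x 3 (positions 10-12)
  Group 6: 'c' x 4 (positions 13-16)
Total groups: 6

6


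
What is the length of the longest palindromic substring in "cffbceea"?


Input: "cffbceea"
Checking substrings for palindromes:
  [1:3] "ff" (len 2) => palindrome
  [5:7] "ee" (len 2) => palindrome
Longest palindromic substring: "ff" with length 2

2


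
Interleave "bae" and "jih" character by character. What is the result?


Interleaving "bae" and "jih":
  Position 0: 'b' from first, 'j' from second => "bj"
  Position 1: 'a' from first, 'i' from second => "ai"
  Position 2: 'e' from first, 'h' from second => "eh"
Result: bjaieh

bjaieh


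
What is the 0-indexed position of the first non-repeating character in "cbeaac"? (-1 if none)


Input: cbeaac
Character frequencies:
  'a': 2
  'b': 1
  'c': 2
  'e': 1
Scanning left to right for freq == 1:
  Position 0 ('c'): freq=2, skip
  Position 1 ('b'): unique! => answer = 1

1


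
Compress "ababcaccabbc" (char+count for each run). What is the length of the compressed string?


Input: ababcaccabbc
Runs:
  'a' x 1 => "a1"
  'b' x 1 => "b1"
  'a' x 1 => "a1"
  'b' x 1 => "b1"
  'c' x 1 => "c1"
  'a' x 1 => "a1"
  'c' x 2 => "c2"
  'a' x 1 => "a1"
  'b' x 2 => "b2"
  'c' x 1 => "c1"
Compressed: "a1b1a1b1c1a1c2a1b2c1"
Compressed length: 20

20


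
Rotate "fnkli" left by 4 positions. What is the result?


Input: "fnkli", rotate left by 4
First 4 characters: "fnkl"
Remaining characters: "i"
Concatenate remaining + first: "i" + "fnkl" = "ifnkl"

ifnkl


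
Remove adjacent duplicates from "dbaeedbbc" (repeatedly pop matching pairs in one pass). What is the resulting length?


Input: dbaeedbbc
Stack-based adjacent duplicate removal:
  Read 'd': push. Stack: d
  Read 'b': push. Stack: db
  Read 'a': push. Stack: dba
  Read 'e': push. Stack: dbae
  Read 'e': matches stack top 'e' => pop. Stack: dba
  Read 'd': push. Stack: dbad
  Read 'b': push. Stack: dbadb
  Read 'b': matches stack top 'b' => pop. Stack: dbad
  Read 'c': push. Stack: dbadc
Final stack: "dbadc" (length 5)

5


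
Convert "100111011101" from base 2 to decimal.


Input: "100111011101" in base 2
Positional expansion:
  Digit '1' (value 1) x 2^11 = 2048
  Digit '0' (value 0) x 2^10 = 0
  Digit '0' (value 0) x 2^9 = 0
  Digit '1' (value 1) x 2^8 = 256
  Digit '1' (value 1) x 2^7 = 128
  Digit '1' (value 1) x 2^6 = 64
  Digit '0' (value 0) x 2^5 = 0
  Digit '1' (value 1) x 2^4 = 16
  Digit '1' (value 1) x 2^3 = 8
  Digit '1' (value 1) x 2^2 = 4
  Digit '0' (value 0) x 2^1 = 0
  Digit '1' (value 1) x 2^0 = 1
Sum = 2525

2525


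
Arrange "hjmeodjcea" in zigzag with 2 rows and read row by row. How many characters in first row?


Zigzag "hjmeodjcea" into 2 rows:
Placing characters:
  'h' => row 0
  'j' => row 1
  'm' => row 0
  'e' => row 1
  'o' => row 0
  'd' => row 1
  'j' => row 0
  'c' => row 1
  'e' => row 0
  'a' => row 1
Rows:
  Row 0: "hmoje"
  Row 1: "jedca"
First row length: 5

5


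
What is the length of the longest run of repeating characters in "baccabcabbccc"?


Input: "baccabcabbccc"
Scanning for longest run:
  Position 1 ('a'): new char, reset run to 1
  Position 2 ('c'): new char, reset run to 1
  Position 3 ('c'): continues run of 'c', length=2
  Position 4 ('a'): new char, reset run to 1
  Position 5 ('b'): new char, reset run to 1
  Position 6 ('c'): new char, reset run to 1
  Position 7 ('a'): new char, reset run to 1
  Position 8 ('b'): new char, reset run to 1
  Position 9 ('b'): continues run of 'b', length=2
  Position 10 ('c'): new char, reset run to 1
  Position 11 ('c'): continues run of 'c', length=2
  Position 12 ('c'): continues run of 'c', length=3
Longest run: 'c' with length 3

3


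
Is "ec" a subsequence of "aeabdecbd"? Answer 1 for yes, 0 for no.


Check if "ec" is a subsequence of "aeabdecbd"
Greedy scan:
  Position 0 ('a'): no match needed
  Position 1 ('e'): matches sub[0] = 'e'
  Position 2 ('a'): no match needed
  Position 3 ('b'): no match needed
  Position 4 ('d'): no match needed
  Position 5 ('e'): no match needed
  Position 6 ('c'): matches sub[1] = 'c'
  Position 7 ('b'): no match needed
  Position 8 ('d'): no match needed
All 2 characters matched => is a subsequence

1


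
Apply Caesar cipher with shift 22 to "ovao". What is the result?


Caesar cipher: shift "ovao" by 22
  'o' (pos 14) + 22 = pos 10 = 'k'
  'v' (pos 21) + 22 = pos 17 = 'r'
  'a' (pos 0) + 22 = pos 22 = 'w'
  'o' (pos 14) + 22 = pos 10 = 'k'
Result: krwk

krwk


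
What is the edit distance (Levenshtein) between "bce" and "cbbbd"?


Computing edit distance: "bce" -> "cbbbd"
DP table:
           c    b    b    b    d
      0    1    2    3    4    5
  b   1    1    1    2    3    4
  c   2    1    2    2    3    4
  e   3    2    2    3    3    4
Edit distance = dp[3][5] = 4

4


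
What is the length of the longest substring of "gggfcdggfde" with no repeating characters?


Input: "gggfcdggfde"
Sliding window (track last position of each char):
  Position 0 ('g'): window [0,0] length 1 -- new best
  Position 1 ('g'): repeat (last at 0), move window start to 1
  Position 1 ('g'): window [1,1] length 1
  Position 2 ('g'): repeat (last at 1), move window start to 2
  Position 2 ('g'): window [2,2] length 1
  Position 3 ('f'): window [2,3] length 2 -- new best
  Position 4 ('c'): window [2,4] length 3 -- new best
  Position 5 ('d'): window [2,5] length 4 -- new best
  Position 6 ('g'): repeat (last at 2), move window start to 3
  Position 6 ('g'): window [3,6] length 4
  Position 7 ('g'): repeat (last at 6), move window start to 7
  Position 7 ('g'): window [7,7] length 1
  Position 8 ('f'): window [7,8] length 2
  Position 9 ('d'): window [7,9] length 3
  Position 10 ('e'): window [7,10] length 4
Longest substring with no repeats: "gfcd" with length 4

4


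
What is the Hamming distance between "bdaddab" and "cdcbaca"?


Comparing "bdaddab" and "cdcbaca" position by position:
  Position 0: 'b' vs 'c' => differ
  Position 1: 'd' vs 'd' => same
  Position 2: 'a' vs 'c' => differ
  Position 3: 'd' vs 'b' => differ
  Position 4: 'd' vs 'a' => differ
  Position 5: 'a' vs 'c' => differ
  Position 6: 'b' vs 'a' => differ
Total differences (Hamming distance): 6

6


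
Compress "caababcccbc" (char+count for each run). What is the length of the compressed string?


Input: caababcccbc
Runs:
  'c' x 1 => "c1"
  'a' x 2 => "a2"
  'b' x 1 => "b1"
  'a' x 1 => "a1"
  'b' x 1 => "b1"
  'c' x 3 => "c3"
  'b' x 1 => "b1"
  'c' x 1 => "c1"
Compressed: "c1a2b1a1b1c3b1c1"
Compressed length: 16

16


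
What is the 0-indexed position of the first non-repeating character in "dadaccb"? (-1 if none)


Input: dadaccb
Character frequencies:
  'a': 2
  'b': 1
  'c': 2
  'd': 2
Scanning left to right for freq == 1:
  Position 0 ('d'): freq=2, skip
  Position 1 ('a'): freq=2, skip
  Position 2 ('d'): freq=2, skip
  Position 3 ('a'): freq=2, skip
  Position 4 ('c'): freq=2, skip
  Position 5 ('c'): freq=2, skip
  Position 6 ('b'): unique! => answer = 6

6


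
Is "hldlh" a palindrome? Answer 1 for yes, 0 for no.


Input: hldlh
Reversed: hldlh
  Compare pos 0 ('h') with pos 4 ('h'): match
  Compare pos 1 ('l') with pos 3 ('l'): match
Result: palindrome

1


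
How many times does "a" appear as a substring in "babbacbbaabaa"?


Searching for "a" in "babbacbbaabaa"
Scanning each position:
  Position 0: "b" => no
  Position 1: "a" => MATCH
  Position 2: "b" => no
  Position 3: "b" => no
  Position 4: "a" => MATCH
  Position 5: "c" => no
  Position 6: "b" => no
  Position 7: "b" => no
  Position 8: "a" => MATCH
  Position 9: "a" => MATCH
  Position 10: "b" => no
  Position 11: "a" => MATCH
  Position 12: "a" => MATCH
Total occurrences: 6

6


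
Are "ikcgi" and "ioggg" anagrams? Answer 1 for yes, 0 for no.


Strings: "ikcgi", "ioggg"
Sorted first:  cgiik
Sorted second: gggio
Differ at position 0: 'c' vs 'g' => not anagrams

0


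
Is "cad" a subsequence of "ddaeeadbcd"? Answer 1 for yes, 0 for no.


Check if "cad" is a subsequence of "ddaeeadbcd"
Greedy scan:
  Position 0 ('d'): no match needed
  Position 1 ('d'): no match needed
  Position 2 ('a'): no match needed
  Position 3 ('e'): no match needed
  Position 4 ('e'): no match needed
  Position 5 ('a'): no match needed
  Position 6 ('d'): no match needed
  Position 7 ('b'): no match needed
  Position 8 ('c'): matches sub[0] = 'c'
  Position 9 ('d'): no match needed
Only matched 1/3 characters => not a subsequence

0


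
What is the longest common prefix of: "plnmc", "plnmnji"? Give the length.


Words: plnmc, plnmnji
  Position 0: all 'p' => match
  Position 1: all 'l' => match
  Position 2: all 'n' => match
  Position 3: all 'm' => match
  Position 4: ('c', 'n') => mismatch, stop
LCP = "plnm" (length 4)

4


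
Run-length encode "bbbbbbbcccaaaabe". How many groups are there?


Input: bbbbbbbcccaaaabe
Scanning for consecutive runs:
  Group 1: 'b' x 7 (positions 0-6)
  Group 2: 'c' x 3 (positions 7-9)
  Group 3: 'a' x 4 (positions 10-13)
  Group 4: 'b' x 1 (positions 14-14)
  Group 5: 'e' x 1 (positions 15-15)
Total groups: 5

5


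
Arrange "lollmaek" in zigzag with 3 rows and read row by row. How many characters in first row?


Zigzag "lollmaek" into 3 rows:
Placing characters:
  'l' => row 0
  'o' => row 1
  'l' => row 2
  'l' => row 1
  'm' => row 0
  'a' => row 1
  'e' => row 2
  'k' => row 1
Rows:
  Row 0: "lm"
  Row 1: "olak"
  Row 2: "le"
First row length: 2

2


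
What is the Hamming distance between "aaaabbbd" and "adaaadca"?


Comparing "aaaabbbd" and "adaaadca" position by position:
  Position 0: 'a' vs 'a' => same
  Position 1: 'a' vs 'd' => differ
  Position 2: 'a' vs 'a' => same
  Position 3: 'a' vs 'a' => same
  Position 4: 'b' vs 'a' => differ
  Position 5: 'b' vs 'd' => differ
  Position 6: 'b' vs 'c' => differ
  Position 7: 'd' vs 'a' => differ
Total differences (Hamming distance): 5

5


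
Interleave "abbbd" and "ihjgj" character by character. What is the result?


Interleaving "abbbd" and "ihjgj":
  Position 0: 'a' from first, 'i' from second => "ai"
  Position 1: 'b' from first, 'h' from second => "bh"
  Position 2: 'b' from first, 'j' from second => "bj"
  Position 3: 'b' from first, 'g' from second => "bg"
  Position 4: 'd' from first, 'j' from second => "dj"
Result: aibhbjbgdj

aibhbjbgdj


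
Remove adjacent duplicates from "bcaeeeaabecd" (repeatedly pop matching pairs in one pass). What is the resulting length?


Input: bcaeeeaabecd
Stack-based adjacent duplicate removal:
  Read 'b': push. Stack: b
  Read 'c': push. Stack: bc
  Read 'a': push. Stack: bca
  Read 'e': push. Stack: bcae
  Read 'e': matches stack top 'e' => pop. Stack: bca
  Read 'e': push. Stack: bcae
  Read 'a': push. Stack: bcaea
  Read 'a': matches stack top 'a' => pop. Stack: bcae
  Read 'b': push. Stack: bcaeb
  Read 'e': push. Stack: bcaebe
  Read 'c': push. Stack: bcaebec
  Read 'd': push. Stack: bcaebecd
Final stack: "bcaebecd" (length 8)

8


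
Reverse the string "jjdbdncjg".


Input: jjdbdncjg
Reading characters right to left:
  Position 8: 'g'
  Position 7: 'j'
  Position 6: 'c'
  Position 5: 'n'
  Position 4: 'd'
  Position 3: 'b'
  Position 2: 'd'
  Position 1: 'j'
  Position 0: 'j'
Reversed: gjcndbdjj

gjcndbdjj


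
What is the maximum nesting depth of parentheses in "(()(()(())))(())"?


Input: "(()(()(())))(())"
Tracking depth:
  Position 0 '(': depth becomes 1
  Position 1 '(': depth becomes 2
  Position 2 ')': depth becomes 1
  Position 3 '(': depth becomes 2
  Position 4 '(': depth becomes 3
  Position 5 ')': depth becomes 2
  Position 6 '(': depth becomes 3
  Position 7 '(': depth becomes 4
  Position 8 ')': depth becomes 3
  Position 9 ')': depth becomes 2
  Position 10 ')': depth becomes 1
  Position 11 ')': depth becomes 0
  Position 12 '(': depth becomes 1
  Position 13 '(': depth becomes 2
  Position 14 ')': depth becomes 1
  Position 15 ')': depth becomes 0
Maximum depth reached: 4

4


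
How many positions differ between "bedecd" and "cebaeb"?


Comparing "bedecd" and "cebaeb" position by position:
  Position 0: 'b' vs 'c' => DIFFER
  Position 1: 'e' vs 'e' => same
  Position 2: 'd' vs 'b' => DIFFER
  Position 3: 'e' vs 'a' => DIFFER
  Position 4: 'c' vs 'e' => DIFFER
  Position 5: 'd' vs 'b' => DIFFER
Positions that differ: 5

5


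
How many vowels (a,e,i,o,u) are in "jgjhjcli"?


Input: jgjhjcli
Checking each character:
  'j' at position 0: consonant
  'g' at position 1: consonant
  'j' at position 2: consonant
  'h' at position 3: consonant
  'j' at position 4: consonant
  'c' at position 5: consonant
  'l' at position 6: consonant
  'i' at position 7: vowel (running total: 1)
Total vowels: 1

1


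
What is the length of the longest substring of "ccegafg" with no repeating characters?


Input: "ccegafg"
Sliding window (track last position of each char):
  Position 0 ('c'): window [0,0] length 1 -- new best
  Position 1 ('c'): repeat (last at 0), move window start to 1
  Position 1 ('c'): window [1,1] length 1
  Position 2 ('e'): window [1,2] length 2 -- new best
  Position 3 ('g'): window [1,3] length 3 -- new best
  Position 4 ('a'): window [1,4] length 4 -- new best
  Position 5 ('f'): window [1,5] length 5 -- new best
  Position 6 ('g'): repeat (last at 3), move window start to 4
  Position 6 ('g'): window [4,6] length 3
Longest substring with no repeats: "cegaf" with length 5

5


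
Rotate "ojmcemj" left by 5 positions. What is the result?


Input: "ojmcemj", rotate left by 5
First 5 characters: "ojmce"
Remaining characters: "mj"
Concatenate remaining + first: "mj" + "ojmce" = "mjojmce"

mjojmce


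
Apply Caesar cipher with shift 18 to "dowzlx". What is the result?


Caesar cipher: shift "dowzlx" by 18
  'd' (pos 3) + 18 = pos 21 = 'v'
  'o' (pos 14) + 18 = pos 6 = 'g'
  'w' (pos 22) + 18 = pos 14 = 'o'
  'z' (pos 25) + 18 = pos 17 = 'r'
  'l' (pos 11) + 18 = pos 3 = 'd'
  'x' (pos 23) + 18 = pos 15 = 'p'
Result: vgordp

vgordp


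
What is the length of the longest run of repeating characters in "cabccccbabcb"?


Input: "cabccccbabcb"
Scanning for longest run:
  Position 1 ('a'): new char, reset run to 1
  Position 2 ('b'): new char, reset run to 1
  Position 3 ('c'): new char, reset run to 1
  Position 4 ('c'): continues run of 'c', length=2
  Position 5 ('c'): continues run of 'c', length=3
  Position 6 ('c'): continues run of 'c', length=4
  Position 7 ('b'): new char, reset run to 1
  Position 8 ('a'): new char, reset run to 1
  Position 9 ('b'): new char, reset run to 1
  Position 10 ('c'): new char, reset run to 1
  Position 11 ('b'): new char, reset run to 1
Longest run: 'c' with length 4

4


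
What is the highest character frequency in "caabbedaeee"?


Input: caabbedaeee
Character counts:
  'a': 3
  'b': 2
  'c': 1
  'd': 1
  'e': 4
Maximum frequency: 4

4


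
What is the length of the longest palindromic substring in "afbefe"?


Input: "afbefe"
Checking substrings for palindromes:
  [3:6] "efe" (len 3) => palindrome
Longest palindromic substring: "efe" with length 3

3


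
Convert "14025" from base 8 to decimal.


Input: "14025" in base 8
Positional expansion:
  Digit '1' (value 1) x 8^4 = 4096
  Digit '4' (value 4) x 8^3 = 2048
  Digit '0' (value 0) x 8^2 = 0
  Digit '2' (value 2) x 8^1 = 16
  Digit '5' (value 5) x 8^0 = 5
Sum = 6165

6165


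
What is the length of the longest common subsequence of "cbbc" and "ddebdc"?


LCS of "cbbc" and "ddebdc"
DP table:
           d    d    e    b    d    c
      0    0    0    0    0    0    0
  c   0    0    0    0    0    0    1
  b   0    0    0    0    1    1    1
  b   0    0    0    0    1    1    1
  c   0    0    0    0    1    1    2
LCS length = dp[4][6] = 2

2


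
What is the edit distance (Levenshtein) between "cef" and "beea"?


Computing edit distance: "cef" -> "beea"
DP table:
           b    e    e    a
      0    1    2    3    4
  c   1    1    2    3    4
  e   2    2    1    2    3
  f   3    3    2    2    3
Edit distance = dp[3][4] = 3

3


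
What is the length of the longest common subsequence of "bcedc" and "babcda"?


LCS of "bcedc" and "babcda"
DP table:
           b    a    b    c    d    a
      0    0    0    0    0    0    0
  b   0    1    1    1    1    1    1
  c   0    1    1    1    2    2    2
  e   0    1    1    1    2    2    2
  d   0    1    1    1    2    3    3
  c   0    1    1    1    2    3    3
LCS length = dp[5][6] = 3

3


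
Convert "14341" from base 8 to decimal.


Input: "14341" in base 8
Positional expansion:
  Digit '1' (value 1) x 8^4 = 4096
  Digit '4' (value 4) x 8^3 = 2048
  Digit '3' (value 3) x 8^2 = 192
  Digit '4' (value 4) x 8^1 = 32
  Digit '1' (value 1) x 8^0 = 1
Sum = 6369

6369


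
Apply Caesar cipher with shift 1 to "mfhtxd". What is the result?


Caesar cipher: shift "mfhtxd" by 1
  'm' (pos 12) + 1 = pos 13 = 'n'
  'f' (pos 5) + 1 = pos 6 = 'g'
  'h' (pos 7) + 1 = pos 8 = 'i'
  't' (pos 19) + 1 = pos 20 = 'u'
  'x' (pos 23) + 1 = pos 24 = 'y'
  'd' (pos 3) + 1 = pos 4 = 'e'
Result: ngiuye

ngiuye


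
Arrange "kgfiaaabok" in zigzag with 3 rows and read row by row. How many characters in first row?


Zigzag "kgfiaaabok" into 3 rows:
Placing characters:
  'k' => row 0
  'g' => row 1
  'f' => row 2
  'i' => row 1
  'a' => row 0
  'a' => row 1
  'a' => row 2
  'b' => row 1
  'o' => row 0
  'k' => row 1
Rows:
  Row 0: "kao"
  Row 1: "giabk"
  Row 2: "fa"
First row length: 3

3
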